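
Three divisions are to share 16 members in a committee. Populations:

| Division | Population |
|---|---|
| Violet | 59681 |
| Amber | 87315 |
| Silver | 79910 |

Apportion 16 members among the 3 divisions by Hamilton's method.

Violet=4; Amber=6; Silver=6

Standard divisor: 226906 ÷ 16 ≈ 14181.625.
Standard quotas: Violet 4.2083, Amber 6.1569, Silver 5.6348.
Lower quotas: Violet 4, Amber 6, Silver 5 (sum 15, leaving 1 seat).
Remainders in descending order: Silver 0.6348, Violet 0.2083, Amber 0.1569.
The surplus seat goes to Silver.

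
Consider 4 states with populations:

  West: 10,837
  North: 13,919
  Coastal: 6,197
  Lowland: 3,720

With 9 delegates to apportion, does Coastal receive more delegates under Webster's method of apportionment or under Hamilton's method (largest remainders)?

Webster

Webster: West 3, North 3, Coastal 2, Lowland 1.
Hamilton: West 3, North 4, Coastal 1, Lowland 1.
Coastal gets 2 under Webster and 1 under Hamilton.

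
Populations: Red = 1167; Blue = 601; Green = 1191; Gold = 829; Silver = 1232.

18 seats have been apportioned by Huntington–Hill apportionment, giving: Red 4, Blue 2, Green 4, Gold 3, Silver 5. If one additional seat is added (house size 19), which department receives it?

Priority for the next seat is population ÷ (√(s·(s+1))).
Priorities: Red 260.949, Blue 245.357, Green 266.316, Gold 239.312, Silver 224.931.
Highest priority: Green.

Green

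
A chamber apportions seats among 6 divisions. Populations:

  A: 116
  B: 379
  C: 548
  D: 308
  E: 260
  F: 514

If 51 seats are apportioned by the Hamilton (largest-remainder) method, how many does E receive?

6

The standard divisor is 2125/51 ≈ 41.667.
Standard quotas: A 2.784, B 9.096, C 13.152, D 7.392, E 6.240, F 12.336.
Lower quotas: A 2, B 9, C 13, D 7, E 6, F 12 (sum 49, leaving 2 seats).
Remainders in descending order: A 0.784, D 0.392, F 0.336, E 0.240, C 0.152, B 0.096.
The surplus seats go to A, D.
E receives 6.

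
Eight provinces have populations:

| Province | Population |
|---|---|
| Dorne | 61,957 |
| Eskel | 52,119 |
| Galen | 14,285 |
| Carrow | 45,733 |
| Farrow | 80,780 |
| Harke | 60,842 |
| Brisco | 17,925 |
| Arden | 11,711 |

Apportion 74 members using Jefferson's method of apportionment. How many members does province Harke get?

Standard divisor 345352/74 ≈ 4666.919; standard quotas: Dorne 13.276, Eskel 11.168, Galen 3.061, Carrow 9.799, Farrow 17.309, Harke 13.037, Brisco 3.841, Arden 2.509.
Rounding down gives 13, 11, 3, 9, 17, 13, 3, 2 = 71 seats, so the divisor must be adjusted.
With modified divisor 4450: modified quotas Dorne 13.923, Eskel 11.712, Galen 3.210, Carrow 10.277, Farrow 18.153, Harke 13.672, Brisco 4.028, Arden 2.632.
Rounding down: Dorne 13, Eskel 11, Galen 3, Carrow 10, Farrow 18, Harke 13, Brisco 4, Arden 2 (total 74).
Harke receives 13.

13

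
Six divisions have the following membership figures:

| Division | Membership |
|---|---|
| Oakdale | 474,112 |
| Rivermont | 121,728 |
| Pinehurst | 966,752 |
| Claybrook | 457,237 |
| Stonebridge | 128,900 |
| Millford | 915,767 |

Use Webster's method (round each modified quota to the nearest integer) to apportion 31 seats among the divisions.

Standard divisor 3064496/31 ≈ 98854.71; standard quotas: Oakdale 4.796, Rivermont 1.231, Pinehurst 9.780, Claybrook 4.625, Stonebridge 1.304, Millford 9.264.
Rounding to the nearest integer gives Oakdale 5, Rivermont 1, Pinehurst 10, Claybrook 5, Stonebridge 1, Millford 9 — total 31, matching the house size, so no adjustment is needed.

Oakdale: 5, Rivermont: 1, Pinehurst: 10, Claybrook: 5, Stonebridge: 1, Millford: 9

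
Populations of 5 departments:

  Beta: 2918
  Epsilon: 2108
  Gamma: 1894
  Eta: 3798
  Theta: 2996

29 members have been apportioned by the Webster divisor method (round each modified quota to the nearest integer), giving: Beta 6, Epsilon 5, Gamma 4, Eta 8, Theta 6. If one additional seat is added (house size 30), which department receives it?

Theta

Priority for the next seat is population ÷ (current seats + 0.5).
Priorities: Beta 448.923, Epsilon 383.273, Gamma 420.889, Eta 446.824, Theta 460.923.
Highest priority: Theta.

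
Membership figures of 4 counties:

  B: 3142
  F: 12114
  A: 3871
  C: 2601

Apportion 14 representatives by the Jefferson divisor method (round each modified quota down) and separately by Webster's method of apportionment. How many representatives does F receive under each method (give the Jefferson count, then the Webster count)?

9 and 8

Jefferson: B 2, F 9, A 2, C 1.
Webster: B 2, F 8, A 2, C 2.
F gets 9 under Jefferson and 8 under Webster.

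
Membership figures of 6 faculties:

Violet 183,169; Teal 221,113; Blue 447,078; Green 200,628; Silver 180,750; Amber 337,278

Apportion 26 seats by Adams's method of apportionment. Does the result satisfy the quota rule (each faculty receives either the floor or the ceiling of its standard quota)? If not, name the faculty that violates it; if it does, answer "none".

none

Standard quotas: Violet 3.033, Teal 3.662, Blue 7.404, Green 3.322, Silver 2.993, Amber 5.585.
Adams allocation: Violet 3, Teal 4, Blue 7, Green 3, Silver 3, Amber 6.
Every allocation lies between the lower and upper quota.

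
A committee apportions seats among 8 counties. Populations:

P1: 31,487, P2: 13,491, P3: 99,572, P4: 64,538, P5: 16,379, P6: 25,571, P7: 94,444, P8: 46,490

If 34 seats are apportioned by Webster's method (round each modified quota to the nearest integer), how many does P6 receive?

Standard divisor 391972/34 ≈ 11528.588; standard quotas: P1 2.731, P2 1.170, P3 8.637, P4 5.598, P5 1.421, P6 2.218, P7 8.192, P8 4.033.
Rounding to the nearest integer gives P1 3, P2 1, P3 9, P4 6, P5 1, P6 2, P7 8, P8 4 — total 34, matching the house size, so no adjustment is needed.
P6 receives 2.

2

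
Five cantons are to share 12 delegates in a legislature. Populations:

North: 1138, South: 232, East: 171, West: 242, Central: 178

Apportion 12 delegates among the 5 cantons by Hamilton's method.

Total 1961; standard divisor 1961/12 ≈ 163.417.
Standard quotas: North 6.964, South 1.420, East 1.046, West 1.481, Central 1.089.
Lower quotas: North 6, South 1, East 1, West 1, Central 1 (sum 10, leaving 2 seats).
Remainders in descending order: North 0.964, West 0.481, South 0.420, Central 0.089, East 0.046.
Largest remainders: North, West receive the extra seats.

North=7; South=1; East=1; West=2; Central=1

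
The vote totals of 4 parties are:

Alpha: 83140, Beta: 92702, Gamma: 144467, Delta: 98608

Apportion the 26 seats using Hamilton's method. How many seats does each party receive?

Standard divisor: 418917 ÷ 26 ≈ 16112.192.
Standard quotas: Alpha 5.1601, Beta 5.7535, Gamma 8.9663, Delta 6.1201.
Lower quotas: Alpha 5, Beta 5, Gamma 8, Delta 6 (sum 24, leaving 2 seats).
Remainders in descending order: Gamma 0.9663, Beta 0.7535, Alpha 0.1601, Delta 0.1201.
The surplus seats go to Gamma, Beta.

Alpha=5, Beta=6, Gamma=9, Delta=6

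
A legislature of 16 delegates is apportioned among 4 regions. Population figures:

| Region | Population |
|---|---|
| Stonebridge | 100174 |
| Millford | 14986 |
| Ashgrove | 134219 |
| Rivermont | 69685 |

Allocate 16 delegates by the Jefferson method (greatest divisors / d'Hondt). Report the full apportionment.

Standard divisor 319064/16 ≈ 19941.5; standard quotas: Stonebridge 5.023, Millford 0.751, Ashgrove 6.731, Rivermont 3.494.
Rounding down gives 5, 0, 6, 3 = 14 seats, so the divisor must be adjusted.
With modified divisor 17100: modified quotas Stonebridge 5.858, Millford 0.876, Ashgrove 7.849, Rivermont 4.075.
Rounding down: Stonebridge 5, Millford 0, Ashgrove 7, Rivermont 4 (total 16).

Stonebridge 5; Millford 0; Ashgrove 7; Rivermont 4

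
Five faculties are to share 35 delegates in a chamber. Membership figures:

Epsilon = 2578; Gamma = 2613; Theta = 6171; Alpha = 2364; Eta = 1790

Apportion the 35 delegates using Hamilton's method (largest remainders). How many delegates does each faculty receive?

Total 15516; standard divisor 15516/35 ≈ 443.314.
Standard quotas: Epsilon 5.8153, Gamma 5.8942, Theta 13.9201, Alpha 5.3326, Eta 4.0378.
Lower quotas: Epsilon 5, Gamma 5, Theta 13, Alpha 5, Eta 4 (sum 32, leaving 3 seats).
Remainders in descending order: Theta 0.9201, Gamma 0.8942, Epsilon 0.8153, Alpha 0.3326, Eta 0.0378.
The surplus seats go to Theta, Gamma, Epsilon.

Epsilon: 6; Gamma: 6; Theta: 14; Alpha: 5; Eta: 4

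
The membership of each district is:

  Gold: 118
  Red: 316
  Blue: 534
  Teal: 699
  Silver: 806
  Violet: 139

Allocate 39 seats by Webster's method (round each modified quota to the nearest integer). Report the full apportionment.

Gold: 2, Red: 5, Blue: 8, Teal: 10, Silver: 12, Violet: 2

Standard divisor 2612/39 ≈ 66.974; standard quotas: Gold 1.762, Red 4.718, Blue 7.973, Teal 10.437, Silver 12.034, Violet 2.075.
Rounding to the nearest integer gives Gold 2, Red 5, Blue 8, Teal 10, Silver 12, Violet 2 — total 39, matching the house size, so no adjustment is needed.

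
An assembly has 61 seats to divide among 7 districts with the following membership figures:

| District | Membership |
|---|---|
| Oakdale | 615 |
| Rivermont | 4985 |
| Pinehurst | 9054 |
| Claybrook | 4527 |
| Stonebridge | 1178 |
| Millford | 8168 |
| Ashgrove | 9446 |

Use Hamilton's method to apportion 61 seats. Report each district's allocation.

Oakdale 1; Rivermont 8; Pinehurst 15; Claybrook 7; Stonebridge 2; Millford 13; Ashgrove 15

The standard divisor is 37973/61 ≈ 622.508.
Standard quotas: Oakdale 0.9879, Rivermont 8.0079, Pinehurst 14.5444, Claybrook 7.2722, Stonebridge 1.8923, Millford 13.1211, Ashgrove 15.1741.
Lower quotas: Oakdale 0, Rivermont 8, Pinehurst 14, Claybrook 7, Stonebridge 1, Millford 13, Ashgrove 15 (sum 58, leaving 3 seats).
Remainders in descending order: Oakdale 0.9879, Stonebridge 0.8923, Pinehurst 0.5444, Claybrook 0.2722, Ashgrove 0.1741, Millford 0.1211, Rivermont 0.0079.
Largest remainders: Oakdale, Stonebridge, Pinehurst receive the extra seats.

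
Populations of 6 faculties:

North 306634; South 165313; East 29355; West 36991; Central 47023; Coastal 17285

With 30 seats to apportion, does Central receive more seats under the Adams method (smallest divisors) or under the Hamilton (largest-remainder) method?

Adams: North 14, South 8, East 2, West 2, Central 3, Coastal 1.
Hamilton: North 15, South 8, East 2, West 2, Central 2, Coastal 1.
Central gets 3 under Adams and 2 under Hamilton.

Adams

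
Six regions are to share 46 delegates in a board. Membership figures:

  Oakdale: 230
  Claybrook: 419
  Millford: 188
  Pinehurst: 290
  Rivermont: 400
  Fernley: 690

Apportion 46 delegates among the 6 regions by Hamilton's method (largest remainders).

Oakdale=5, Claybrook=9, Millford=4, Pinehurst=6, Rivermont=8, Fernley=14

Total 2217; standard divisor 2217/46 ≈ 48.196.
Standard quotas: Oakdale 4.772, Claybrook 8.694, Millford 3.901, Pinehurst 6.017, Rivermont 8.300, Fernley 14.317.
Lower quotas: Oakdale 4, Claybrook 8, Millford 3, Pinehurst 6, Rivermont 8, Fernley 14 (sum 43, leaving 3 seats).
Remainders in descending order: Millford 0.901, Oakdale 0.772, Claybrook 0.694, Fernley 0.317, Rivermont 0.300, Pinehurst 0.017.
The surplus seats go to Millford, Oakdale, Claybrook.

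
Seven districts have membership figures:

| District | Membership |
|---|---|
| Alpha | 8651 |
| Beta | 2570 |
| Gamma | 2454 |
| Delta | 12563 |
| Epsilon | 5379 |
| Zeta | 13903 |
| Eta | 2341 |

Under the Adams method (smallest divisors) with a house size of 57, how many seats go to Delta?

Standard divisor 47861/57 ≈ 839.667; standard quotas: Alpha 10.303, Beta 3.061, Gamma 2.923, Delta 14.962, Epsilon 6.406, Zeta 16.558, Eta 2.788.
Rounding up gives 11, 4, 3, 15, 7, 17, 3 = 60 seats, so the divisor must be adjusted.
With modified divisor 880: modified quotas Alpha 9.831, Beta 2.920, Gamma 2.789, Delta 14.276, Epsilon 6.112, Zeta 15.799, Eta 2.660.
Rounding up: Alpha 10, Beta 3, Gamma 3, Delta 15, Epsilon 7, Zeta 16, Eta 3 (total 57).
Delta receives 15.

15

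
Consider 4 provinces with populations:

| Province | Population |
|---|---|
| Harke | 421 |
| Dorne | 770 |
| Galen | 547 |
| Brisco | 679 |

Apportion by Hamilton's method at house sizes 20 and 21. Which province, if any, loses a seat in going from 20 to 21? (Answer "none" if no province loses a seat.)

At 20 seats: Harke 3, Dorne 6, Galen 5, Brisco 6.
At 21 seats: Harke 3, Dorne 7, Galen 5, Brisco 6.
No province's allocation decreased.

none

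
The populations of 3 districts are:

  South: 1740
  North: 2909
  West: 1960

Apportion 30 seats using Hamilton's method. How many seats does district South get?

The standard divisor is 6609/30 ≈ 220.3.
Standard quotas: South 7.898, North 13.205, West 8.897.
Lower quotas: South 7, North 13, West 8 (sum 28, leaving 2 seats).
Remainders in descending order: South 0.898, West 0.897, North 0.205.
Largest remainders: South, West receive the extra seats.
South receives 8.

8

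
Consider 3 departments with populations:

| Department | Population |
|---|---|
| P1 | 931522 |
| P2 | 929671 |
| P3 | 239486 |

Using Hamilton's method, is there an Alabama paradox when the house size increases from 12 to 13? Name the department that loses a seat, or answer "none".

At 12 seats: P1 5, P2 5, P3 2.
At 13 seats: P1 6, P2 6, P3 1.
P3 drops from 2 to 1.

P3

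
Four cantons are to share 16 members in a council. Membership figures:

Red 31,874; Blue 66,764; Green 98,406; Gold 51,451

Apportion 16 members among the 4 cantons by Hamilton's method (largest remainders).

The standard divisor is 248495/16 ≈ 15530.938.
Standard quotas: Red 2.0523, Blue 4.2988, Green 6.3361, Gold 3.3128.
Lower quotas: Red 2, Blue 4, Green 6, Gold 3 (sum 15, leaving 1 seat).
Remainders in descending order: Green 0.3361, Gold 0.3128, Blue 0.2988, Red 0.0523.
Largest remainder: Green receives the extra seat.

Red: 2, Blue: 4, Green: 7, Gold: 3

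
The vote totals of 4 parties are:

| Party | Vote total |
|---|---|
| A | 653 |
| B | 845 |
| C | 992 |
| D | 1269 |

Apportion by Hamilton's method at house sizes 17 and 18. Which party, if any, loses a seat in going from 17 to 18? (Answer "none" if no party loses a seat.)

none

At 17 seats: A 3, B 4, C 4, D 6.
At 18 seats: A 3, B 4, C 5, D 6.
No party's allocation decreased.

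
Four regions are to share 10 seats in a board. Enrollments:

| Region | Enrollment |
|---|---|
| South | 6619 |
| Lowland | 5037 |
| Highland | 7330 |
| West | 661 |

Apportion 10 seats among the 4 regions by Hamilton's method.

The standard divisor is 19647/10 ≈ 1964.7.
Standard quotas: South 3.3690, Lowland 2.5638, Highland 3.7308, West 0.3364.
Lower quotas: South 3, Lowland 2, Highland 3, West 0 (sum 8, leaving 2 seats).
Remainders in descending order: Highland 0.7308, Lowland 0.5638, South 0.3690, West 0.3364.
The surplus seats go to Highland, Lowland.

South 3; Lowland 3; Highland 4; West 0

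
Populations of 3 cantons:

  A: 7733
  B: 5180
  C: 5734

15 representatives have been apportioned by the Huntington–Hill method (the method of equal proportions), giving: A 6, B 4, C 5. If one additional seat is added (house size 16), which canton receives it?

Priority for the next seat is population ÷ (√(s·(s+1))).
Priorities: A 1193.228, B 1158.283, C 1046.880.
Highest priority: A.

A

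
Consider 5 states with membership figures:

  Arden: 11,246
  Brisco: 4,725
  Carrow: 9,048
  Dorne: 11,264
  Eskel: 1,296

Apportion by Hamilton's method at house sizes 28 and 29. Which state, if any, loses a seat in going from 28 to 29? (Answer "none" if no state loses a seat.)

Brisco

At 28 seats: Arden 8, Brisco 4, Carrow 7, Dorne 8, Eskel 1.
At 29 seats: Arden 9, Brisco 3, Carrow 7, Dorne 9, Eskel 1.
Brisco drops from 4 to 3.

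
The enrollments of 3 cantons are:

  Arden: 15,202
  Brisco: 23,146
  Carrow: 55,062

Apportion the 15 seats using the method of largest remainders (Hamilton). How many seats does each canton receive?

Arden=2, Brisco=4, Carrow=9

The standard divisor is 93410/15 ≈ 6227.333.
Standard quotas: Arden 2.4412, Brisco 3.7168, Carrow 8.8420.
Lower quotas: Arden 2, Brisco 3, Carrow 8 (sum 13, leaving 2 seats).
Remainders in descending order: Carrow 0.8420, Brisco 0.7168, Arden 0.4412.
Largest remainders: Carrow, Brisco receive the extra seats.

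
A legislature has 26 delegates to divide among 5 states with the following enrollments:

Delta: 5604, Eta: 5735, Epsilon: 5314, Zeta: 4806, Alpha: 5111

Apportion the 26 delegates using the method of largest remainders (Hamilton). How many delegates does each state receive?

The standard divisor is 26570/26 ≈ 1021.923.
Standard quotas: Delta 5.4838, Eta 5.6120, Epsilon 5.2000, Zeta 4.7029, Alpha 5.0014.
Lower quotas: Delta 5, Eta 5, Epsilon 5, Zeta 4, Alpha 5 (sum 24, leaving 2 seats).
Remainders in descending order: Zeta 0.7029, Eta 0.6120, Delta 0.4838, Epsilon 0.2000, Alpha 0.0014.
Largest remainders: Zeta, Eta receive the extra seats.

Delta 5; Eta 6; Epsilon 5; Zeta 5; Alpha 5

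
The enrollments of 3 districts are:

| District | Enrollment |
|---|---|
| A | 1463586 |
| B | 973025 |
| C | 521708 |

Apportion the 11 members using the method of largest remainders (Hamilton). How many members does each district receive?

Total 2958319; standard divisor 2958319/11 ≈ 268938.091.
Standard quotas: A 5.4421, B 3.6180, C 1.9399.
Lower quotas: A 5, B 3, C 1 (sum 9, leaving 2 seats).
Remainders in descending order: C 0.9399, B 0.6180, A 0.4421.
Largest remainders: C, B receive the extra seats.

A 5, B 4, C 2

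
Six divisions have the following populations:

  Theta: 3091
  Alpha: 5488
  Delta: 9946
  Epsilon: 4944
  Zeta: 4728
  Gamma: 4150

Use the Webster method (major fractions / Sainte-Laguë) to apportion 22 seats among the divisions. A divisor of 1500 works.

With modified divisor 1500: modified quotas Theta 2.061, Alpha 3.659, Delta 6.631, Epsilon 3.296, Zeta 3.152, Gamma 2.767.
Rounding to the nearest integer: Theta 2, Alpha 4, Delta 7, Epsilon 3, Zeta 3, Gamma 3 (total 22).

Theta 2; Alpha 4; Delta 7; Epsilon 3; Zeta 3; Gamma 3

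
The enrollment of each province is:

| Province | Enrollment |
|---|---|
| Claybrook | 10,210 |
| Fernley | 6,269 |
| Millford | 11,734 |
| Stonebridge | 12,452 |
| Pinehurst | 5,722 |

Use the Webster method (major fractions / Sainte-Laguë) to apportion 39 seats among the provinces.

Claybrook 9; Fernley 5; Millford 10; Stonebridge 10; Pinehurst 5

Standard divisor 46387/39 ≈ 1189.41; standard quotas: Claybrook 8.584, Fernley 5.271, Millford 9.865, Stonebridge 10.469, Pinehurst 4.811.
Rounding to the nearest integer gives Claybrook 9, Fernley 5, Millford 10, Stonebridge 10, Pinehurst 5 — total 39, matching the house size, so no adjustment is needed.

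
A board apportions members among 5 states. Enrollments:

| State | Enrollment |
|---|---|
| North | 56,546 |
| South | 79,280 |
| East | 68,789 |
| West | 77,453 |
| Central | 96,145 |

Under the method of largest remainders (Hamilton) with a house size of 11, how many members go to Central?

3

The standard divisor is 378213/11 = 34383.
Standard quotas: North 1.6446, South 2.3058, East 2.0007, West 2.2527, Central 2.7963.
Lower quotas: North 1, South 2, East 2, West 2, Central 2 (sum 9, leaving 2 seats).
Remainders in descending order: Central 0.7963, North 0.6446, South 0.3058, West 0.2527, East 0.0007.
The surplus seats go to Central, North.
Central receives 3.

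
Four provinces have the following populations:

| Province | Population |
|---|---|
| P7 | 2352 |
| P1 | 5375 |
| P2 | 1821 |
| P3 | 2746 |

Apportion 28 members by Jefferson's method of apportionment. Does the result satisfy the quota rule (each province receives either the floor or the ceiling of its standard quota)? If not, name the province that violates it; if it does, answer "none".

none

Standard quotas: P7 5.357, P1 12.242, P2 4.147, P3 6.254.
Jefferson allocation: P7 5, P1 13, P2 4, P3 6.
Every allocation lies between the lower and upper quota.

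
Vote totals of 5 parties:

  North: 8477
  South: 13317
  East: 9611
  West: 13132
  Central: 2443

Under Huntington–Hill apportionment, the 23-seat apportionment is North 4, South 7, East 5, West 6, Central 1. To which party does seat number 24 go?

West

Priority for the next seat is population ÷ (√(s·(s+1))).
Priorities: North 1895.515, South 1779.559, East 1754.721, West 2026.312, Central 1727.462.
Highest priority: West.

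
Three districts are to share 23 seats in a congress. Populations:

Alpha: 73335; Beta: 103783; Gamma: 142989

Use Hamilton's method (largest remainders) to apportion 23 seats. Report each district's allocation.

Alpha: 5; Beta: 8; Gamma: 10

Standard divisor: 320107 ÷ 23 ≈ 13917.696.
Standard quotas: Alpha 5.2692, Beta 7.4569, Gamma 10.2739.
Lower quotas: Alpha 5, Beta 7, Gamma 10 (sum 22, leaving 1 seat).
Remainders in descending order: Beta 0.4569, Gamma 0.2739, Alpha 0.2692.
Largest remainder: Beta receives the extra seat.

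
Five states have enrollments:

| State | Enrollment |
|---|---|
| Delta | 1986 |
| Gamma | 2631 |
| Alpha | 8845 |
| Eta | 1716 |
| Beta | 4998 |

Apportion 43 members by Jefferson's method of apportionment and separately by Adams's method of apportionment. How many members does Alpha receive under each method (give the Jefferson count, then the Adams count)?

Jefferson: Delta 4, Gamma 5, Alpha 20, Eta 3, Beta 11.
Adams: Delta 4, Gamma 6, Alpha 18, Eta 4, Beta 11.
Alpha gets 20 under Jefferson and 18 under Adams.

20 and 18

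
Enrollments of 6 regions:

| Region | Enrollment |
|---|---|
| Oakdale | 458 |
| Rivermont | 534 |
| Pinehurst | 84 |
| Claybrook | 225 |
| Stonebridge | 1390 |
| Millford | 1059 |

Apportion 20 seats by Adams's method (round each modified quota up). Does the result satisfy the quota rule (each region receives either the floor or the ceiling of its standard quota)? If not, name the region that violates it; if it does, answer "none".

none

Standard quotas: Oakdale 2.443, Rivermont 2.848, Pinehurst 0.448, Claybrook 1.200, Stonebridge 7.413, Millford 5.648.
Adams allocation: Oakdale 3, Rivermont 3, Pinehurst 1, Claybrook 1, Stonebridge 7, Millford 5.
Every allocation lies between the lower and upper quota.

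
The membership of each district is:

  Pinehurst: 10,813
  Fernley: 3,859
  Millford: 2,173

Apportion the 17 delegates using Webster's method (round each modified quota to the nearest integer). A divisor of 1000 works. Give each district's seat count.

Pinehurst 11, Fernley 4, Millford 2

With modified divisor 1000: modified quotas Pinehurst 10.813, Fernley 3.859, Millford 2.173.
Rounding to the nearest integer: Pinehurst 11, Fernley 4, Millford 2 (total 17).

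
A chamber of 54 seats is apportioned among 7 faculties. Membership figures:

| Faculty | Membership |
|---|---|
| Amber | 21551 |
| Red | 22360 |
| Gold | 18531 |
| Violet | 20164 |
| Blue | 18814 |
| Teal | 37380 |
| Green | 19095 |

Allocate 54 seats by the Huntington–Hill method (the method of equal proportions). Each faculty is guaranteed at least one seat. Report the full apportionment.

With divisor 2925: modified quotas Amber 7.368, Red 7.644, Gold 6.335, Violet 6.894, Blue 6.432, Teal 12.779, Green 6.528.
Geometric-mean thresholds: Amber √(7·8)=7.483, Red √(7·8)=7.483, Gold √(6·7)=6.481, Violet √(6·7)=6.481, Blue √(6·7)=6.481, Teal √(12·13)=12.490, Green √(6·7)=6.481.
Each quota rounded against its threshold gives Amber 7, Red 8, Gold 6, Violet 7, Blue 6, Teal 13, Green 7 (total 54).

Amber 7; Red 8; Gold 6; Violet 7; Blue 6; Teal 13; Green 7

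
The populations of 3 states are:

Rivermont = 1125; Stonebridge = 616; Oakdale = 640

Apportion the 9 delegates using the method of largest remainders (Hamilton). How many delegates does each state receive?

Standard divisor: 2381 ÷ 9 ≈ 264.556.
Standard quotas: Rivermont 4.252, Stonebridge 2.328, Oakdale 2.419.
Lower quotas: Rivermont 4, Stonebridge 2, Oakdale 2 (sum 8, leaving 1 seat).
Remainders in descending order: Oakdale 0.419, Stonebridge 0.328, Rivermont 0.252.
Largest remainder: Oakdale receives the extra seat.

Rivermont=4; Stonebridge=2; Oakdale=3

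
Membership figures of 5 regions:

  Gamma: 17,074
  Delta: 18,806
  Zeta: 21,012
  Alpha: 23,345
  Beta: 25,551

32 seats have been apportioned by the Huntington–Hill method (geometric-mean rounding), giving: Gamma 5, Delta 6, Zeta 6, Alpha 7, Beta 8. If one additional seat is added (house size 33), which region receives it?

Zeta

Priority for the next seat is population ÷ (√(s·(s+1))).
Priorities: Gamma 3117.272, Delta 2901.829, Zeta 3242.222, Alpha 3119.607, Beta 3011.214.
Highest priority: Zeta.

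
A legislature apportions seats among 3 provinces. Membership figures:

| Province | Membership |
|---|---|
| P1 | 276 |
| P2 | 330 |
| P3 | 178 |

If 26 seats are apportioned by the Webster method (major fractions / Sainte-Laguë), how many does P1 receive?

Standard divisor 784/26 ≈ 30.154; standard quotas: P1 9.153, P2 10.944, P3 5.903.
Rounding to the nearest integer gives P1 9, P2 11, P3 6 — total 26, matching the house size, so no adjustment is needed.
P1 receives 9.

9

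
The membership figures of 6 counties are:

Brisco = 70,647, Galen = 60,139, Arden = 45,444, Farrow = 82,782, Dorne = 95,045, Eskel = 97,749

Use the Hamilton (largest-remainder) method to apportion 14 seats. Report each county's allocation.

Standard divisor: 451806 ÷ 14 ≈ 32271.857.
Standard quotas: Brisco 2.1891, Galen 1.8635, Arden 1.4082, Farrow 2.5651, Dorne 2.9451, Eskel 3.0289.
Lower quotas: Brisco 2, Galen 1, Arden 1, Farrow 2, Dorne 2, Eskel 3 (sum 11, leaving 3 seats).
Remainders in descending order: Dorne 0.9451, Galen 0.8635, Farrow 0.5651, Arden 0.4082, Brisco 0.1891, Eskel 0.0289.
The surplus seats go to Dorne, Galen, Farrow.

Brisco 2; Galen 2; Arden 1; Farrow 3; Dorne 3; Eskel 3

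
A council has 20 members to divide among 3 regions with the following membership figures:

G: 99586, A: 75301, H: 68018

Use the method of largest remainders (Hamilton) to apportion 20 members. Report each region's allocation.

G=8; A=6; H=6

Total 242905; standard divisor 242905/20 ≈ 12145.25.
Standard quotas: G 8.1996, A 6.2000, H 5.6004.
Lower quotas: G 8, A 6, H 5 (sum 19, leaving 1 seat).
Remainders in descending order: H 0.6004, A 0.2000, G 0.1996.
The surplus seat goes to H.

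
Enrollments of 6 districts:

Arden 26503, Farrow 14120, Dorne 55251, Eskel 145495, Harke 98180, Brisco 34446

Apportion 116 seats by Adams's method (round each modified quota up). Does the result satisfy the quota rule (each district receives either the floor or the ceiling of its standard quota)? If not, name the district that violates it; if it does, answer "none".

Eskel

Standard quotas: Arden 8.220, Farrow 4.380, Dorne 17.137, Eskel 45.127, Harke 30.452, Brisco 10.684.
Adams allocation: Arden 9, Farrow 5, Dorne 17, Eskel 44, Harke 30, Brisco 11.
Eskel has quota 45.127 (lower 45, upper 46) but receives 44 — outside the quota interval.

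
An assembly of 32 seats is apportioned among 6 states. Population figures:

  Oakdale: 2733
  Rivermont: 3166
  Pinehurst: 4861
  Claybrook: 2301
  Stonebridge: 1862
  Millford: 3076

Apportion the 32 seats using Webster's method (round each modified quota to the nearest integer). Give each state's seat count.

Oakdale 5, Rivermont 6, Pinehurst 9, Claybrook 4, Stonebridge 3, Millford 5

Standard divisor 17999/32 ≈ 562.469; standard quotas: Oakdale 4.859, Rivermont 5.629, Pinehurst 8.642, Claybrook 4.091, Stonebridge 3.310, Millford 5.469.
Rounding to the nearest integer gives Oakdale 5, Rivermont 6, Pinehurst 9, Claybrook 4, Stonebridge 3, Millford 5 — total 32, matching the house size, so no adjustment is needed.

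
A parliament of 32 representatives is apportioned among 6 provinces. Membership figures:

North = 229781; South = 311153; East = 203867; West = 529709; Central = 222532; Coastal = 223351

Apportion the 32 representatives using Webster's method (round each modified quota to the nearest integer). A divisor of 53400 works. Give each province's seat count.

With modified divisor 53400: modified quotas North 4.303, South 5.827, East 3.818, West 9.920, Central 4.167, Coastal 4.183.
Rounding to the nearest integer: North 4, South 6, East 4, West 10, Central 4, Coastal 4 (total 32).

North 4; South 6; East 4; West 10; Central 4; Coastal 4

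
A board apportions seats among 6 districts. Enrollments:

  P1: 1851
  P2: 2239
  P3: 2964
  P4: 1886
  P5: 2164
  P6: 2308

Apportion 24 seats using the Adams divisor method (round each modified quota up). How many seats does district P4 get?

Standard divisor 13412/24 ≈ 558.833; standard quotas: P1 3.312, P2 4.007, P3 5.304, P4 3.375, P5 3.872, P6 4.130.
Rounding up gives 4, 5, 6, 4, 4, 5 = 28 seats, so the divisor must be adjusted.
With modified divisor 623: modified quotas P1 2.971, P2 3.594, P3 4.758, P4 3.027, P5 3.474, P6 3.705.
Rounding up: P1 3, P2 4, P3 5, P4 4, P5 4, P6 4 (total 24).
P4 receives 4.

4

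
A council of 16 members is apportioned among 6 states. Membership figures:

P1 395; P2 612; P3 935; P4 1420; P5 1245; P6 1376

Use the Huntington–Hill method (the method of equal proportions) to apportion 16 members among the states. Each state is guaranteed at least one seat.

P1 1; P2 2; P3 2; P4 4; P5 3; P6 4

With divisor 389: modified quotas P1 1.015, P2 1.573, P3 2.404, P4 3.650, P5 3.201, P6 3.537.
Geometric-mean thresholds: P1 √(1·2)=1.414, P2 √(1·2)=1.414, P3 √(2·3)=2.449, P4 √(3·4)=3.464, P5 √(3·4)=3.464, P6 √(3·4)=3.464.
Each quota rounded against its threshold gives P1 1, P2 2, P3 2, P4 4, P5 3, P6 4 (total 16).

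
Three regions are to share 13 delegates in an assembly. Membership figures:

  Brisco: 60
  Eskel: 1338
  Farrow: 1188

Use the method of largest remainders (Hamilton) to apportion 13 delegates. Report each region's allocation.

Brisco: 0, Eskel: 7, Farrow: 6

Standard divisor: 2586 ÷ 13 ≈ 198.923.
Standard quotas: Brisco 0.302, Eskel 6.726, Farrow 5.972.
Lower quotas: Brisco 0, Eskel 6, Farrow 5 (sum 11, leaving 2 seats).
Remainders in descending order: Farrow 0.972, Eskel 0.726, Brisco 0.302.
The surplus seats go to Farrow, Eskel.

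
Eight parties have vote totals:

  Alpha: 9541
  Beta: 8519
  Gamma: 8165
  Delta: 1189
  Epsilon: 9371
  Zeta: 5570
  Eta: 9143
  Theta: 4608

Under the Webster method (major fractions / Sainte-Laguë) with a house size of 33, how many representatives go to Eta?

Standard divisor 56106/33 ≈ 1700.182; standard quotas: Alpha 5.612, Beta 5.011, Gamma 4.802, Delta 0.699, Epsilon 5.512, Zeta 3.276, Eta 5.378, Theta 2.710.
Rounding to the nearest integer gives 6, 5, 5, 1, 6, 3, 5, 3 = 34 seats, so the divisor must be adjusted.
With modified divisor 1720: modified quotas Alpha 5.547, Beta 4.953, Gamma 4.747, Delta 0.691, Epsilon 5.448, Zeta 3.238, Eta 5.316, Theta 2.679.
Rounding to the nearest integer: Alpha 6, Beta 5, Gamma 5, Delta 1, Epsilon 5, Zeta 3, Eta 5, Theta 3 (total 33).
Eta receives 5.

5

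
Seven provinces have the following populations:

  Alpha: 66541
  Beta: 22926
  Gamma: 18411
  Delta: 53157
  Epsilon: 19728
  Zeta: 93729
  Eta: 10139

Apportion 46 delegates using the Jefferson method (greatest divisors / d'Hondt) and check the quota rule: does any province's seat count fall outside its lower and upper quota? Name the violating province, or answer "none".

none

Standard quotas: Alpha 10.754, Beta 3.705, Gamma 2.975, Delta 8.591, Epsilon 3.188, Zeta 15.148, Eta 1.639.
Jefferson allocation: Alpha 11, Beta 3, Gamma 3, Delta 9, Epsilon 3, Zeta 16, Eta 1.
Every allocation lies between the lower and upper quota.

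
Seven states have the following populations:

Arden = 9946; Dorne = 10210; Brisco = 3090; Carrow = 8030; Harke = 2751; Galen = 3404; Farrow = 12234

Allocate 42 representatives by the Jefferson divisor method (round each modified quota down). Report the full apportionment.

Standard divisor 49665/42 ≈ 1182.5; standard quotas: Arden 8.411, Dorne 8.634, Brisco 2.613, Carrow 6.791, Harke 2.326, Galen 2.879, Farrow 10.346.
Rounding down gives 8, 8, 2, 6, 2, 2, 10 = 38 seats, so the divisor must be adjusted.
With modified divisor 1110: modified quotas Arden 8.960, Dorne 9.198, Brisco 2.784, Carrow 7.234, Harke 2.478, Galen 3.067, Farrow 11.022.
Rounding down: Arden 8, Dorne 9, Brisco 2, Carrow 7, Harke 2, Galen 3, Farrow 11 (total 42).

Arden 8, Dorne 9, Brisco 2, Carrow 7, Harke 2, Galen 3, Farrow 11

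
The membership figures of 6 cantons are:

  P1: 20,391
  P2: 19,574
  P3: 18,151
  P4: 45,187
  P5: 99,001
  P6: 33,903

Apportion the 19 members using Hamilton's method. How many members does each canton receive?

P1 2; P2 1; P3 1; P4 4; P5 8; P6 3

Standard divisor: 236207 ÷ 19 ≈ 12431.947.
Standard quotas: P1 1.6402, P2 1.5745, P3 1.4600, P4 3.6347, P5 7.9634, P6 2.7271.
Lower quotas: P1 1, P2 1, P3 1, P4 3, P5 7, P6 2 (sum 15, leaving 4 seats).
Remainders in descending order: P5 0.9634, P6 0.7271, P1 0.6402, P4 0.6347, P2 0.5745, P3 0.4600.
The surplus seats go to P5, P6, P1, P4.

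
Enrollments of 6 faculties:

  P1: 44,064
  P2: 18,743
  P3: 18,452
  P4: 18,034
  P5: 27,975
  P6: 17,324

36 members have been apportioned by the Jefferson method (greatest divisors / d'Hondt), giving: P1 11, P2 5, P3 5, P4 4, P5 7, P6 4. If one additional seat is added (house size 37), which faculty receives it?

Priority for the next seat is population ÷ (current seats + 1).
Priorities: P1 3672.000, P2 3123.833, P3 3075.333, P4 3606.800, P5 3496.875, P6 3464.800.
Highest priority: P1.

P1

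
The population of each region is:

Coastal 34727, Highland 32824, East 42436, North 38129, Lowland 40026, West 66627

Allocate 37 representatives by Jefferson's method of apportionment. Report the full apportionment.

Standard divisor 254769/37 ≈ 6885.649; standard quotas: Coastal 5.043, Highland 4.767, East 6.163, North 5.537, Lowland 5.813, West 9.676.
Rounding down gives 5, 4, 6, 5, 5, 9 = 34 seats, so the divisor must be adjusted.
With modified divisor 6500: modified quotas Coastal 5.343, Highland 5.050, East 6.529, North 5.866, Lowland 6.158, West 10.250.
Rounding down: Coastal 5, Highland 5, East 6, North 5, Lowland 6, West 10 (total 37).

Coastal 5; Highland 5; East 6; North 5; Lowland 6; West 10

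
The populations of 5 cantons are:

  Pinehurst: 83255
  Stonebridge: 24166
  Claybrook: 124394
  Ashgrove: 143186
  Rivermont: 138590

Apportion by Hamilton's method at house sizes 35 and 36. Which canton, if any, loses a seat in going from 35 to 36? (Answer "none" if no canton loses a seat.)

At 35 seats: Pinehurst 6, Stonebridge 2, Claybrook 8, Ashgrove 10, Rivermont 9.
At 36 seats: Pinehurst 6, Stonebridge 1, Claybrook 9, Ashgrove 10, Rivermont 10.
Stonebridge drops from 2 to 1.

Stonebridge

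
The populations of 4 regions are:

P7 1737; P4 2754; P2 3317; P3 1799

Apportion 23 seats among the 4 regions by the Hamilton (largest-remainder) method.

The standard divisor is 9607/23 ≈ 417.696.
Standard quotas: P7 4.159, P4 6.593, P2 7.941, P3 4.307.
Lower quotas: P7 4, P4 6, P2 7, P3 4 (sum 21, leaving 2 seats).
Remainders in descending order: P2 0.941, P4 0.593, P3 0.307, P7 0.159.
The surplus seats go to P2, P4.

P7: 4, P4: 7, P2: 8, P3: 4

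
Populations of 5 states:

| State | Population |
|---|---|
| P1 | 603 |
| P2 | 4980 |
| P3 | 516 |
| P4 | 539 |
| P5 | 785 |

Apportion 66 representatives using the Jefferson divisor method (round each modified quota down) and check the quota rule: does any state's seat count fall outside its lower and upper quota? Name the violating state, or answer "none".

P2

Standard quotas: P1 5.361, P2 44.279, P3 4.588, P4 4.792, P5 6.980.
Jefferson allocation: P1 5, P2 46, P3 4, P4 4, P5 7.
P2 has quota 44.279 (lower 44, upper 45) but receives 46 — outside the quota interval.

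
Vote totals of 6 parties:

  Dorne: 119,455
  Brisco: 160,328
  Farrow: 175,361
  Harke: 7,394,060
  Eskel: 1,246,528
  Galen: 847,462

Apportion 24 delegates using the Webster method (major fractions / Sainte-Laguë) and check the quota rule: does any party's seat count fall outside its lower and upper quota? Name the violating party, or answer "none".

Harke

Standard quotas: Dorne 0.288, Brisco 0.387, Farrow 0.423, Harke 17.847, Eskel 3.009, Galen 2.046.
Webster allocation: Dorne 0, Brisco 0, Farrow 0, Harke 19, Eskel 3, Galen 2.
Harke has quota 17.847 (lower 17, upper 18) but receives 19 — outside the quota interval.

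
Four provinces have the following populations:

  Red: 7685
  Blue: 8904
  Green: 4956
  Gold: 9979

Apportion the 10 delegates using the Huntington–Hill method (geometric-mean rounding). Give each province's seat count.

Red: 2, Blue: 3, Green: 2, Gold: 3

With divisor 3321: modified quotas Red 2.314, Blue 2.681, Green 1.492, Gold 3.005.
Geometric-mean thresholds: Red √(2·3)=2.449, Blue √(2·3)=2.449, Green √(1·2)=1.414, Gold √(3·4)=3.464.
Each quota rounded against its threshold gives Red 2, Blue 3, Green 2, Gold 3 (total 10).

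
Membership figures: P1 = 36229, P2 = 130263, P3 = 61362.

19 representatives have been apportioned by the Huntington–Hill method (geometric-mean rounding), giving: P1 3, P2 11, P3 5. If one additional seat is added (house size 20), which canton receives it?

Priority for the next seat is population ÷ (√(s·(s+1))).
Priorities: P1 10458.411, P2 11337.939, P3 11203.117.
Highest priority: P2.

P2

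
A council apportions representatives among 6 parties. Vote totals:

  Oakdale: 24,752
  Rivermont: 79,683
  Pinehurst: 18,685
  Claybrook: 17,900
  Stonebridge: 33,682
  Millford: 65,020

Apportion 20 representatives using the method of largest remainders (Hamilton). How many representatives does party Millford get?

The standard divisor is 239722/20 ≈ 11986.1.
Standard quotas: Oakdale 2.0651, Rivermont 6.6480, Pinehurst 1.5589, Claybrook 1.4934, Stonebridge 2.8101, Millford 5.4246.
Lower quotas: Oakdale 2, Rivermont 6, Pinehurst 1, Claybrook 1, Stonebridge 2, Millford 5 (sum 17, leaving 3 seats).
Remainders in descending order: Stonebridge 0.8101, Rivermont 0.6480, Pinehurst 0.5589, Claybrook 0.4934, Millford 0.4246, Oakdale 0.0651.
The surplus seats go to Stonebridge, Rivermont, Pinehurst.
Millford receives 5.

5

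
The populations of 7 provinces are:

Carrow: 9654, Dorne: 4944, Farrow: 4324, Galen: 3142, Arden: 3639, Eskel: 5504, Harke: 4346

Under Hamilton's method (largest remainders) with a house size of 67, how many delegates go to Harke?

8

Total 35553; standard divisor 35553/67 ≈ 530.642.
Standard quotas: Carrow 18.1931, Dorne 9.3170, Farrow 8.1486, Galen 5.9211, Arden 6.8577, Eskel 10.3723, Harke 8.1901.
Lower quotas: Carrow 18, Dorne 9, Farrow 8, Galen 5, Arden 6, Eskel 10, Harke 8 (sum 64, leaving 3 seats).
Remainders in descending order: Galen 0.9211, Arden 0.8577, Eskel 0.3723, Dorne 0.3170, Carrow 0.1931, Harke 0.1901, Farrow 0.1486.
The surplus seats go to Galen, Arden, Eskel.
Harke receives 8.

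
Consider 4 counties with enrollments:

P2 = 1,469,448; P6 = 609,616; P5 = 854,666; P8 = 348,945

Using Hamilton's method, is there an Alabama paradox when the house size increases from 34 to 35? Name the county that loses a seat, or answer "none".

At 34 seats: P2 15, P6 6, P5 9, P8 4.
At 35 seats: P2 16, P6 6, P5 9, P8 4.
No county's allocation decreased.

none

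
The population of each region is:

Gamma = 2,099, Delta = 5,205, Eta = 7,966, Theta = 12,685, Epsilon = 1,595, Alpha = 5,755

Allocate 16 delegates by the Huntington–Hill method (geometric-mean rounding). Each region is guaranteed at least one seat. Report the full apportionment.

With divisor 2308: modified quotas Gamma 0.909, Delta 2.255, Eta 3.451, Theta 5.496, Epsilon 0.691, Alpha 2.494.
Geometric-mean thresholds: Gamma (min 1), Delta √(2·3)=2.449, Eta √(3·4)=3.464, Theta √(5·6)=5.477, Epsilon (min 1), Alpha √(2·3)=2.449.
Each quota rounded against its threshold gives Gamma 1, Delta 2, Eta 3, Theta 6, Epsilon 1, Alpha 3 (total 16).

Gamma=1, Delta=2, Eta=3, Theta=6, Epsilon=1, Alpha=3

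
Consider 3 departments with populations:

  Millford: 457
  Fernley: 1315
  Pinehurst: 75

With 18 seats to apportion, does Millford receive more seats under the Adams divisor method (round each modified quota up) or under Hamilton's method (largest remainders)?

Adams

Adams: Millford 5, Fernley 12, Pinehurst 1.
Hamilton: Millford 4, Fernley 13, Pinehurst 1.
Millford gets 5 under Adams and 4 under Hamilton.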